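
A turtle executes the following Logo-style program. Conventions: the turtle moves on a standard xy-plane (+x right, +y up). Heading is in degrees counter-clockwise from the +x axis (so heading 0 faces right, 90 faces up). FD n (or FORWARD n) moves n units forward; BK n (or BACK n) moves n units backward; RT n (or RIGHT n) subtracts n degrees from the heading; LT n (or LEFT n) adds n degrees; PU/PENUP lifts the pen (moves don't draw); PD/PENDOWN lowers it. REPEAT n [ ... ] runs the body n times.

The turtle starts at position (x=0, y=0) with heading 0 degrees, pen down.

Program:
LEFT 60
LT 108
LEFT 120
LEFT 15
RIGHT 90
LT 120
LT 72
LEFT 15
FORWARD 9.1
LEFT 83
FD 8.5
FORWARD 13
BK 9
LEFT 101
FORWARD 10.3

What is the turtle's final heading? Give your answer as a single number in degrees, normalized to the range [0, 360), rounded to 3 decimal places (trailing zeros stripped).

Answer: 244

Derivation:
Executing turtle program step by step:
Start: pos=(0,0), heading=0, pen down
LT 60: heading 0 -> 60
LT 108: heading 60 -> 168
LT 120: heading 168 -> 288
LT 15: heading 288 -> 303
RT 90: heading 303 -> 213
LT 120: heading 213 -> 333
LT 72: heading 333 -> 45
LT 15: heading 45 -> 60
FD 9.1: (0,0) -> (4.55,7.881) [heading=60, draw]
LT 83: heading 60 -> 143
FD 8.5: (4.55,7.881) -> (-2.238,12.996) [heading=143, draw]
FD 13: (-2.238,12.996) -> (-12.621,20.82) [heading=143, draw]
BK 9: (-12.621,20.82) -> (-5.433,15.404) [heading=143, draw]
LT 101: heading 143 -> 244
FD 10.3: (-5.433,15.404) -> (-9.948,6.146) [heading=244, draw]
Final: pos=(-9.948,6.146), heading=244, 5 segment(s) drawn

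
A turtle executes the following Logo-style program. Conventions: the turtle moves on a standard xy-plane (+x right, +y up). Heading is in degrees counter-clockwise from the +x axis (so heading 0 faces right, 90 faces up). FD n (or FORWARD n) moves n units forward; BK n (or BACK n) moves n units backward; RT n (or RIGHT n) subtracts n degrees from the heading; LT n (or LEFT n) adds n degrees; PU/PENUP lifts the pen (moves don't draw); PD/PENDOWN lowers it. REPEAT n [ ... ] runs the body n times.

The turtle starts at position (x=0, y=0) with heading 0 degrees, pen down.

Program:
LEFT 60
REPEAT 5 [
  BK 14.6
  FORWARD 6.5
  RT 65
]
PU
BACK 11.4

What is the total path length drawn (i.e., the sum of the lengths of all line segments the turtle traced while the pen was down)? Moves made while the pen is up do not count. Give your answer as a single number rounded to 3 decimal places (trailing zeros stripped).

Executing turtle program step by step:
Start: pos=(0,0), heading=0, pen down
LT 60: heading 0 -> 60
REPEAT 5 [
  -- iteration 1/5 --
  BK 14.6: (0,0) -> (-7.3,-12.644) [heading=60, draw]
  FD 6.5: (-7.3,-12.644) -> (-4.05,-7.015) [heading=60, draw]
  RT 65: heading 60 -> 355
  -- iteration 2/5 --
  BK 14.6: (-4.05,-7.015) -> (-18.594,-5.742) [heading=355, draw]
  FD 6.5: (-18.594,-5.742) -> (-12.119,-6.309) [heading=355, draw]
  RT 65: heading 355 -> 290
  -- iteration 3/5 --
  BK 14.6: (-12.119,-6.309) -> (-17.113,7.411) [heading=290, draw]
  FD 6.5: (-17.113,7.411) -> (-14.89,1.303) [heading=290, draw]
  RT 65: heading 290 -> 225
  -- iteration 4/5 --
  BK 14.6: (-14.89,1.303) -> (-4.566,11.626) [heading=225, draw]
  FD 6.5: (-4.566,11.626) -> (-9.162,7.03) [heading=225, draw]
  RT 65: heading 225 -> 160
  -- iteration 5/5 --
  BK 14.6: (-9.162,7.03) -> (4.558,2.037) [heading=160, draw]
  FD 6.5: (4.558,2.037) -> (-1.55,4.26) [heading=160, draw]
  RT 65: heading 160 -> 95
]
PU: pen up
BK 11.4: (-1.55,4.26) -> (-0.557,-7.097) [heading=95, move]
Final: pos=(-0.557,-7.097), heading=95, 10 segment(s) drawn

Segment lengths:
  seg 1: (0,0) -> (-7.3,-12.644), length = 14.6
  seg 2: (-7.3,-12.644) -> (-4.05,-7.015), length = 6.5
  seg 3: (-4.05,-7.015) -> (-18.594,-5.742), length = 14.6
  seg 4: (-18.594,-5.742) -> (-12.119,-6.309), length = 6.5
  seg 5: (-12.119,-6.309) -> (-17.113,7.411), length = 14.6
  seg 6: (-17.113,7.411) -> (-14.89,1.303), length = 6.5
  seg 7: (-14.89,1.303) -> (-4.566,11.626), length = 14.6
  seg 8: (-4.566,11.626) -> (-9.162,7.03), length = 6.5
  seg 9: (-9.162,7.03) -> (4.558,2.037), length = 14.6
  seg 10: (4.558,2.037) -> (-1.55,4.26), length = 6.5
Total = 105.5

Answer: 105.5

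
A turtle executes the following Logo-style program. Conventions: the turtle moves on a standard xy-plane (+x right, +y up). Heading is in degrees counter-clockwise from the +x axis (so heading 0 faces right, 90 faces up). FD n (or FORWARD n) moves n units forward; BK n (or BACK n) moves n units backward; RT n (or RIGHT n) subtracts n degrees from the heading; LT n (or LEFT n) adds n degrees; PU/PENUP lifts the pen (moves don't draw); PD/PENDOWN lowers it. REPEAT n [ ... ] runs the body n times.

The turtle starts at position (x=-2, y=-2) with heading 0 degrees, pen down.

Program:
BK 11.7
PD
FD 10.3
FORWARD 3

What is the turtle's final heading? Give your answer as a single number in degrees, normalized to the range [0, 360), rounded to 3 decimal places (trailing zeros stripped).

Executing turtle program step by step:
Start: pos=(-2,-2), heading=0, pen down
BK 11.7: (-2,-2) -> (-13.7,-2) [heading=0, draw]
PD: pen down
FD 10.3: (-13.7,-2) -> (-3.4,-2) [heading=0, draw]
FD 3: (-3.4,-2) -> (-0.4,-2) [heading=0, draw]
Final: pos=(-0.4,-2), heading=0, 3 segment(s) drawn

Answer: 0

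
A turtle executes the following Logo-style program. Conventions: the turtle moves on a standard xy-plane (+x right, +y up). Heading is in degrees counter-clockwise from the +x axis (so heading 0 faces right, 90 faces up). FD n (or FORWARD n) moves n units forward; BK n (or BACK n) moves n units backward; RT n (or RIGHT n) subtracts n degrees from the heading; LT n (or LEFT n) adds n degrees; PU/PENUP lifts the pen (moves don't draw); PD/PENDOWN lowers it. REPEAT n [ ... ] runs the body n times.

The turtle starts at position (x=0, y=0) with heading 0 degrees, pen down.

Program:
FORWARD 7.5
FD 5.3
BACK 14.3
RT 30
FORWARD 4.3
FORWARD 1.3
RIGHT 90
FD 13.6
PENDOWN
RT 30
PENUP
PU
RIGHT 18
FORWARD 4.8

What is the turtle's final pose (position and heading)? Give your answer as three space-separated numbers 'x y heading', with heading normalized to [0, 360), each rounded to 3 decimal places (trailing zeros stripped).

Executing turtle program step by step:
Start: pos=(0,0), heading=0, pen down
FD 7.5: (0,0) -> (7.5,0) [heading=0, draw]
FD 5.3: (7.5,0) -> (12.8,0) [heading=0, draw]
BK 14.3: (12.8,0) -> (-1.5,0) [heading=0, draw]
RT 30: heading 0 -> 330
FD 4.3: (-1.5,0) -> (2.224,-2.15) [heading=330, draw]
FD 1.3: (2.224,-2.15) -> (3.35,-2.8) [heading=330, draw]
RT 90: heading 330 -> 240
FD 13.6: (3.35,-2.8) -> (-3.45,-14.578) [heading=240, draw]
PD: pen down
RT 30: heading 240 -> 210
PU: pen up
PU: pen up
RT 18: heading 210 -> 192
FD 4.8: (-3.45,-14.578) -> (-8.145,-15.576) [heading=192, move]
Final: pos=(-8.145,-15.576), heading=192, 6 segment(s) drawn

Answer: -8.145 -15.576 192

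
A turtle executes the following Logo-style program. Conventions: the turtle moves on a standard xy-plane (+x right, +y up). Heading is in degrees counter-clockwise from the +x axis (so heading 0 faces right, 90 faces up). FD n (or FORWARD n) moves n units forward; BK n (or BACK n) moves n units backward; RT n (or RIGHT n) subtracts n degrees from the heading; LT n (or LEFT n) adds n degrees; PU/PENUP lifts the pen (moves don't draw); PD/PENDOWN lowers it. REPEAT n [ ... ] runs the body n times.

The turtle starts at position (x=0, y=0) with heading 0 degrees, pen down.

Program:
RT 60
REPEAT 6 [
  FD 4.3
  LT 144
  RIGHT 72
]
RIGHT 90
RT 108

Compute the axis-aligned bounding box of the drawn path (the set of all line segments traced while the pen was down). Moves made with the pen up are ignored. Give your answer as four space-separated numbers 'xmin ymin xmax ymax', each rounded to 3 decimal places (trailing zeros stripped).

Answer: 0 -3.724 6.806 3.196

Derivation:
Executing turtle program step by step:
Start: pos=(0,0), heading=0, pen down
RT 60: heading 0 -> 300
REPEAT 6 [
  -- iteration 1/6 --
  FD 4.3: (0,0) -> (2.15,-3.724) [heading=300, draw]
  LT 144: heading 300 -> 84
  RT 72: heading 84 -> 12
  -- iteration 2/6 --
  FD 4.3: (2.15,-3.724) -> (6.356,-2.83) [heading=12, draw]
  LT 144: heading 12 -> 156
  RT 72: heading 156 -> 84
  -- iteration 3/6 --
  FD 4.3: (6.356,-2.83) -> (6.806,1.447) [heading=84, draw]
  LT 144: heading 84 -> 228
  RT 72: heading 228 -> 156
  -- iteration 4/6 --
  FD 4.3: (6.806,1.447) -> (2.877,3.196) [heading=156, draw]
  LT 144: heading 156 -> 300
  RT 72: heading 300 -> 228
  -- iteration 5/6 --
  FD 4.3: (2.877,3.196) -> (0,0) [heading=228, draw]
  LT 144: heading 228 -> 12
  RT 72: heading 12 -> 300
  -- iteration 6/6 --
  FD 4.3: (0,0) -> (2.15,-3.724) [heading=300, draw]
  LT 144: heading 300 -> 84
  RT 72: heading 84 -> 12
]
RT 90: heading 12 -> 282
RT 108: heading 282 -> 174
Final: pos=(2.15,-3.724), heading=174, 6 segment(s) drawn

Segment endpoints: x in {0, 0, 2.15, 2.15, 2.877, 6.356, 6.806}, y in {-3.724, -3.724, -2.83, 0, 0, 1.447, 3.196}
xmin=0, ymin=-3.724, xmax=6.806, ymax=3.196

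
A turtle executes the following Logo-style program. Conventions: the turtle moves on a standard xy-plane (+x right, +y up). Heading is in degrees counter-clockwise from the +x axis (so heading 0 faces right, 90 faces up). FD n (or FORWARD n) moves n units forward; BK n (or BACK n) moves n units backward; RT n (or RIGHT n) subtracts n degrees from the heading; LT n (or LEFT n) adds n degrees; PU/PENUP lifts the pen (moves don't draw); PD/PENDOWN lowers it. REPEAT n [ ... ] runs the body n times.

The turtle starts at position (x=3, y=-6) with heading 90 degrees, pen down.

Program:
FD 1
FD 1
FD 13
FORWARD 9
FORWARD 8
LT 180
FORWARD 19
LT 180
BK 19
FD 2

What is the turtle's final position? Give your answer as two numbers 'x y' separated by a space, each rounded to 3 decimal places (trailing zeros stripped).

Answer: 3 -10

Derivation:
Executing turtle program step by step:
Start: pos=(3,-6), heading=90, pen down
FD 1: (3,-6) -> (3,-5) [heading=90, draw]
FD 1: (3,-5) -> (3,-4) [heading=90, draw]
FD 13: (3,-4) -> (3,9) [heading=90, draw]
FD 9: (3,9) -> (3,18) [heading=90, draw]
FD 8: (3,18) -> (3,26) [heading=90, draw]
LT 180: heading 90 -> 270
FD 19: (3,26) -> (3,7) [heading=270, draw]
LT 180: heading 270 -> 90
BK 19: (3,7) -> (3,-12) [heading=90, draw]
FD 2: (3,-12) -> (3,-10) [heading=90, draw]
Final: pos=(3,-10), heading=90, 8 segment(s) drawn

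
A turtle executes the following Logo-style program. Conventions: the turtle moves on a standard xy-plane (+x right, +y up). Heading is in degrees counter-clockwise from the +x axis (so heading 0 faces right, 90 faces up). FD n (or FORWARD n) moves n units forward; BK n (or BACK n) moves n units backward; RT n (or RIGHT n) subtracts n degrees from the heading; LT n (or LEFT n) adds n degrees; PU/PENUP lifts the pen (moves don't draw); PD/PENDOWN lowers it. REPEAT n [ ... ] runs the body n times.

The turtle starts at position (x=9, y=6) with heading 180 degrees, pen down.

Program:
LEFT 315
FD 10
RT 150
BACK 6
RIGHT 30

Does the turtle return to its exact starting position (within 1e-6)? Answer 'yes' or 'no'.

Answer: no

Derivation:
Executing turtle program step by step:
Start: pos=(9,6), heading=180, pen down
LT 315: heading 180 -> 135
FD 10: (9,6) -> (1.929,13.071) [heading=135, draw]
RT 150: heading 135 -> 345
BK 6: (1.929,13.071) -> (-3.867,14.624) [heading=345, draw]
RT 30: heading 345 -> 315
Final: pos=(-3.867,14.624), heading=315, 2 segment(s) drawn

Start position: (9, 6)
Final position: (-3.867, 14.624)
Distance = 15.489; >= 1e-6 -> NOT closed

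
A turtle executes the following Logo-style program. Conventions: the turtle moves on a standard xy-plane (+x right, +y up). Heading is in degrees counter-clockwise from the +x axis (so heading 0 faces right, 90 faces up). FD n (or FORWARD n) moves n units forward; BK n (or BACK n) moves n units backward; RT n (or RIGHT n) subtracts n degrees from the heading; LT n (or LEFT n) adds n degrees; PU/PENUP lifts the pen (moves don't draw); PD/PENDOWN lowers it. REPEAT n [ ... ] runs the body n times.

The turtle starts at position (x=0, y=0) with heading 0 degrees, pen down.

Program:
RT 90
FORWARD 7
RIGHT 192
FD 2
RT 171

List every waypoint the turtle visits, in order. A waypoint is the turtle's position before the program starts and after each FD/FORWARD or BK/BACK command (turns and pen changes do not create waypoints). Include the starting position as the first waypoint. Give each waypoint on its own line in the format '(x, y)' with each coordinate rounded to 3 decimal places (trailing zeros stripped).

Answer: (0, 0)
(0, -7)
(0.416, -5.044)

Derivation:
Executing turtle program step by step:
Start: pos=(0,0), heading=0, pen down
RT 90: heading 0 -> 270
FD 7: (0,0) -> (0,-7) [heading=270, draw]
RT 192: heading 270 -> 78
FD 2: (0,-7) -> (0.416,-5.044) [heading=78, draw]
RT 171: heading 78 -> 267
Final: pos=(0.416,-5.044), heading=267, 2 segment(s) drawn
Waypoints (3 total):
(0, 0)
(0, -7)
(0.416, -5.044)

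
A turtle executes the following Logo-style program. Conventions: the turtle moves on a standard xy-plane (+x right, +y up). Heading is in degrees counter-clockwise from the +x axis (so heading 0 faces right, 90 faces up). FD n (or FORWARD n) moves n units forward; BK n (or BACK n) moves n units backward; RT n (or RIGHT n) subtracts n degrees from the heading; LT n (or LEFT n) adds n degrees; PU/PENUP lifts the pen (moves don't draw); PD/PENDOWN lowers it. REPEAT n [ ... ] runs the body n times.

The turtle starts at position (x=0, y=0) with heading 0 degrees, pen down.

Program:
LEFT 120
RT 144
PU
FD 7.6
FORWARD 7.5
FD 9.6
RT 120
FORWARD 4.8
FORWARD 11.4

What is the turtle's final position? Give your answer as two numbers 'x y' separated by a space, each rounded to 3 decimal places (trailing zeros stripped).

Answer: 9.458 -19.569

Derivation:
Executing turtle program step by step:
Start: pos=(0,0), heading=0, pen down
LT 120: heading 0 -> 120
RT 144: heading 120 -> 336
PU: pen up
FD 7.6: (0,0) -> (6.943,-3.091) [heading=336, move]
FD 7.5: (6.943,-3.091) -> (13.795,-6.142) [heading=336, move]
FD 9.6: (13.795,-6.142) -> (22.565,-10.046) [heading=336, move]
RT 120: heading 336 -> 216
FD 4.8: (22.565,-10.046) -> (18.681,-12.868) [heading=216, move]
FD 11.4: (18.681,-12.868) -> (9.458,-19.569) [heading=216, move]
Final: pos=(9.458,-19.569), heading=216, 0 segment(s) drawn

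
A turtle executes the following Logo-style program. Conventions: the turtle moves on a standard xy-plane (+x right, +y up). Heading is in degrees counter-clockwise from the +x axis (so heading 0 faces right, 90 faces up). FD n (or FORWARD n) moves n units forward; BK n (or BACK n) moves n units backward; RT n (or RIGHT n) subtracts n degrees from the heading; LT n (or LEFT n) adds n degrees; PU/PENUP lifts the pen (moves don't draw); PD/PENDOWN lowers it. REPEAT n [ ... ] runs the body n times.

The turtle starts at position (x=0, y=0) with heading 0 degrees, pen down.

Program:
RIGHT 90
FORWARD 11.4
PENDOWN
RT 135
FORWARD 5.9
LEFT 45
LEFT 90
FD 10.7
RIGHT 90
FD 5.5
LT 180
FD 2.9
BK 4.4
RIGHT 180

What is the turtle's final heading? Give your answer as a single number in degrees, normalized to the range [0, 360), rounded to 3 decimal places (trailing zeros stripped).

Executing turtle program step by step:
Start: pos=(0,0), heading=0, pen down
RT 90: heading 0 -> 270
FD 11.4: (0,0) -> (0,-11.4) [heading=270, draw]
PD: pen down
RT 135: heading 270 -> 135
FD 5.9: (0,-11.4) -> (-4.172,-7.228) [heading=135, draw]
LT 45: heading 135 -> 180
LT 90: heading 180 -> 270
FD 10.7: (-4.172,-7.228) -> (-4.172,-17.928) [heading=270, draw]
RT 90: heading 270 -> 180
FD 5.5: (-4.172,-17.928) -> (-9.672,-17.928) [heading=180, draw]
LT 180: heading 180 -> 0
FD 2.9: (-9.672,-17.928) -> (-6.772,-17.928) [heading=0, draw]
BK 4.4: (-6.772,-17.928) -> (-11.172,-17.928) [heading=0, draw]
RT 180: heading 0 -> 180
Final: pos=(-11.172,-17.928), heading=180, 6 segment(s) drawn

Answer: 180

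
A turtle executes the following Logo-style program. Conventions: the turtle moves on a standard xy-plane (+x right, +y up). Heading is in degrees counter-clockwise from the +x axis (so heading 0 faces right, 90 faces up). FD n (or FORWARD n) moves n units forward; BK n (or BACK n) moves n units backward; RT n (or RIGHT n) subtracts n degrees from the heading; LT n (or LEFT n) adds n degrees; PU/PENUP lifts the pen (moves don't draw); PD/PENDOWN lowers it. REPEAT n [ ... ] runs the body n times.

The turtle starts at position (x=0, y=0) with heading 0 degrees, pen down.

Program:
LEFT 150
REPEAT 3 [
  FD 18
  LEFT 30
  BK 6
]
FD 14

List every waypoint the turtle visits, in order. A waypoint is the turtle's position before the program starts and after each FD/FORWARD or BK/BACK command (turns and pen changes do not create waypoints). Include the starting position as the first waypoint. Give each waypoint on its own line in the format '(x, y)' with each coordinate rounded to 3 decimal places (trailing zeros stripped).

Executing turtle program step by step:
Start: pos=(0,0), heading=0, pen down
LT 150: heading 0 -> 150
REPEAT 3 [
  -- iteration 1/3 --
  FD 18: (0,0) -> (-15.588,9) [heading=150, draw]
  LT 30: heading 150 -> 180
  BK 6: (-15.588,9) -> (-9.588,9) [heading=180, draw]
  -- iteration 2/3 --
  FD 18: (-9.588,9) -> (-27.588,9) [heading=180, draw]
  LT 30: heading 180 -> 210
  BK 6: (-27.588,9) -> (-22.392,12) [heading=210, draw]
  -- iteration 3/3 --
  FD 18: (-22.392,12) -> (-37.981,3) [heading=210, draw]
  LT 30: heading 210 -> 240
  BK 6: (-37.981,3) -> (-34.981,8.196) [heading=240, draw]
]
FD 14: (-34.981,8.196) -> (-41.981,-3.928) [heading=240, draw]
Final: pos=(-41.981,-3.928), heading=240, 7 segment(s) drawn
Waypoints (8 total):
(0, 0)
(-15.588, 9)
(-9.588, 9)
(-27.588, 9)
(-22.392, 12)
(-37.981, 3)
(-34.981, 8.196)
(-41.981, -3.928)

Answer: (0, 0)
(-15.588, 9)
(-9.588, 9)
(-27.588, 9)
(-22.392, 12)
(-37.981, 3)
(-34.981, 8.196)
(-41.981, -3.928)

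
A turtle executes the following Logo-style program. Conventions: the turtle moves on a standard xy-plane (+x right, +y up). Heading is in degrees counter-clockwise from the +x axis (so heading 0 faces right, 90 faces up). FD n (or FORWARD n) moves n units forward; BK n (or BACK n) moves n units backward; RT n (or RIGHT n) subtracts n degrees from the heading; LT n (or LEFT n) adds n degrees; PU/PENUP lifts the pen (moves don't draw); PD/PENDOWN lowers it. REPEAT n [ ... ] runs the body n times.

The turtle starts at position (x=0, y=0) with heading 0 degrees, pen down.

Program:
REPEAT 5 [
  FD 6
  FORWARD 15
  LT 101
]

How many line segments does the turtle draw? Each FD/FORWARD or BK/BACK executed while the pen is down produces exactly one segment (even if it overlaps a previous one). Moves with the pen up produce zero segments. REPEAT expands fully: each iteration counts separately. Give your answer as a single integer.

Executing turtle program step by step:
Start: pos=(0,0), heading=0, pen down
REPEAT 5 [
  -- iteration 1/5 --
  FD 6: (0,0) -> (6,0) [heading=0, draw]
  FD 15: (6,0) -> (21,0) [heading=0, draw]
  LT 101: heading 0 -> 101
  -- iteration 2/5 --
  FD 6: (21,0) -> (19.855,5.89) [heading=101, draw]
  FD 15: (19.855,5.89) -> (16.993,20.614) [heading=101, draw]
  LT 101: heading 101 -> 202
  -- iteration 3/5 --
  FD 6: (16.993,20.614) -> (11.43,18.367) [heading=202, draw]
  FD 15: (11.43,18.367) -> (-2.478,12.747) [heading=202, draw]
  LT 101: heading 202 -> 303
  -- iteration 4/5 --
  FD 6: (-2.478,12.747) -> (0.79,7.715) [heading=303, draw]
  FD 15: (0.79,7.715) -> (8.96,-4.865) [heading=303, draw]
  LT 101: heading 303 -> 44
  -- iteration 5/5 --
  FD 6: (8.96,-4.865) -> (13.276,-0.697) [heading=44, draw]
  FD 15: (13.276,-0.697) -> (24.066,9.723) [heading=44, draw]
  LT 101: heading 44 -> 145
]
Final: pos=(24.066,9.723), heading=145, 10 segment(s) drawn
Segments drawn: 10

Answer: 10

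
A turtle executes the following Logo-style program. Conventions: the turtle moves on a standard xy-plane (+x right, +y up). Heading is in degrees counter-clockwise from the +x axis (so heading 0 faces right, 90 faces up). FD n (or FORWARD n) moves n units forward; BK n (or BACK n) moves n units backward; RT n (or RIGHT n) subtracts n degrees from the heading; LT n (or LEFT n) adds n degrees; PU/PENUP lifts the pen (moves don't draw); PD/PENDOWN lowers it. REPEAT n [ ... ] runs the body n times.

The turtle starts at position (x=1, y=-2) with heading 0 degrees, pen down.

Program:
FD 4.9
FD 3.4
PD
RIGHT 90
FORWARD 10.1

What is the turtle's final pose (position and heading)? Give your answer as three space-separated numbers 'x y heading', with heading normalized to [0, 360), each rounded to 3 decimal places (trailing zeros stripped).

Answer: 9.3 -12.1 270

Derivation:
Executing turtle program step by step:
Start: pos=(1,-2), heading=0, pen down
FD 4.9: (1,-2) -> (5.9,-2) [heading=0, draw]
FD 3.4: (5.9,-2) -> (9.3,-2) [heading=0, draw]
PD: pen down
RT 90: heading 0 -> 270
FD 10.1: (9.3,-2) -> (9.3,-12.1) [heading=270, draw]
Final: pos=(9.3,-12.1), heading=270, 3 segment(s) drawn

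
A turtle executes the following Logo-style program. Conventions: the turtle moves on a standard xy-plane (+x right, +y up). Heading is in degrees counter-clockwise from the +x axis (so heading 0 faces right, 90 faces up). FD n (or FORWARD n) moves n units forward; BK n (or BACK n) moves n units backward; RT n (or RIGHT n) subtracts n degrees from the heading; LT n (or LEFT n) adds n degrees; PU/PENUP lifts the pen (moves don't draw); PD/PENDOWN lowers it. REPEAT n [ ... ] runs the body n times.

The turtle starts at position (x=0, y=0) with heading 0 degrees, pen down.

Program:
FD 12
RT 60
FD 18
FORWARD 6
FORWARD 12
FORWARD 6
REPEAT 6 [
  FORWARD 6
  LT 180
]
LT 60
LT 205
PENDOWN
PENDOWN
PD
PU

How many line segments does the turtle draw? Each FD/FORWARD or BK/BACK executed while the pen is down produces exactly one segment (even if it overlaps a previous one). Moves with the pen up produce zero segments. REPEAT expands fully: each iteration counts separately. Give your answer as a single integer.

Executing turtle program step by step:
Start: pos=(0,0), heading=0, pen down
FD 12: (0,0) -> (12,0) [heading=0, draw]
RT 60: heading 0 -> 300
FD 18: (12,0) -> (21,-15.588) [heading=300, draw]
FD 6: (21,-15.588) -> (24,-20.785) [heading=300, draw]
FD 12: (24,-20.785) -> (30,-31.177) [heading=300, draw]
FD 6: (30,-31.177) -> (33,-36.373) [heading=300, draw]
REPEAT 6 [
  -- iteration 1/6 --
  FD 6: (33,-36.373) -> (36,-41.569) [heading=300, draw]
  LT 180: heading 300 -> 120
  -- iteration 2/6 --
  FD 6: (36,-41.569) -> (33,-36.373) [heading=120, draw]
  LT 180: heading 120 -> 300
  -- iteration 3/6 --
  FD 6: (33,-36.373) -> (36,-41.569) [heading=300, draw]
  LT 180: heading 300 -> 120
  -- iteration 4/6 --
  FD 6: (36,-41.569) -> (33,-36.373) [heading=120, draw]
  LT 180: heading 120 -> 300
  -- iteration 5/6 --
  FD 6: (33,-36.373) -> (36,-41.569) [heading=300, draw]
  LT 180: heading 300 -> 120
  -- iteration 6/6 --
  FD 6: (36,-41.569) -> (33,-36.373) [heading=120, draw]
  LT 180: heading 120 -> 300
]
LT 60: heading 300 -> 0
LT 205: heading 0 -> 205
PD: pen down
PD: pen down
PD: pen down
PU: pen up
Final: pos=(33,-36.373), heading=205, 11 segment(s) drawn
Segments drawn: 11

Answer: 11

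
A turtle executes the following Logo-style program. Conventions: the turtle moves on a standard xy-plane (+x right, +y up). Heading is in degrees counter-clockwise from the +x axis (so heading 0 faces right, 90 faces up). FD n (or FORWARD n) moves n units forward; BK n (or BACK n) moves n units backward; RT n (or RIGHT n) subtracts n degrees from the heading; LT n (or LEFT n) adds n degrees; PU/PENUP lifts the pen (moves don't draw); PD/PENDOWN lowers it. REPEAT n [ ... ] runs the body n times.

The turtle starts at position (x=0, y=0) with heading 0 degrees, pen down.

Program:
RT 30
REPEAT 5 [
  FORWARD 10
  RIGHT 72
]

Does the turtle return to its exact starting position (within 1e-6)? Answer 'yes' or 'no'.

Answer: yes

Derivation:
Executing turtle program step by step:
Start: pos=(0,0), heading=0, pen down
RT 30: heading 0 -> 330
REPEAT 5 [
  -- iteration 1/5 --
  FD 10: (0,0) -> (8.66,-5) [heading=330, draw]
  RT 72: heading 330 -> 258
  -- iteration 2/5 --
  FD 10: (8.66,-5) -> (6.581,-14.781) [heading=258, draw]
  RT 72: heading 258 -> 186
  -- iteration 3/5 --
  FD 10: (6.581,-14.781) -> (-3.364,-15.827) [heading=186, draw]
  RT 72: heading 186 -> 114
  -- iteration 4/5 --
  FD 10: (-3.364,-15.827) -> (-7.431,-6.691) [heading=114, draw]
  RT 72: heading 114 -> 42
  -- iteration 5/5 --
  FD 10: (-7.431,-6.691) -> (0,0) [heading=42, draw]
  RT 72: heading 42 -> 330
]
Final: pos=(0,0), heading=330, 5 segment(s) drawn

Start position: (0, 0)
Final position: (0, 0)
Distance = 0; < 1e-6 -> CLOSED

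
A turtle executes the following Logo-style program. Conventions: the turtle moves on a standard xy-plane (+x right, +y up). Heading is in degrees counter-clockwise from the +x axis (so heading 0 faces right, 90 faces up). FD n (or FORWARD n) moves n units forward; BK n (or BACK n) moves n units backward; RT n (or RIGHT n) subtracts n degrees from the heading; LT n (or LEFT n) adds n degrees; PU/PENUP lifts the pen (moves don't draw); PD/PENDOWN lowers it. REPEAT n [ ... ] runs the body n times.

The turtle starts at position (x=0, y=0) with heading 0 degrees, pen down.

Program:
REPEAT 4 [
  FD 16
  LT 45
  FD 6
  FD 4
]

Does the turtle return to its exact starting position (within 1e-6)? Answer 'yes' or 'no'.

Executing turtle program step by step:
Start: pos=(0,0), heading=0, pen down
REPEAT 4 [
  -- iteration 1/4 --
  FD 16: (0,0) -> (16,0) [heading=0, draw]
  LT 45: heading 0 -> 45
  FD 6: (16,0) -> (20.243,4.243) [heading=45, draw]
  FD 4: (20.243,4.243) -> (23.071,7.071) [heading=45, draw]
  -- iteration 2/4 --
  FD 16: (23.071,7.071) -> (34.385,18.385) [heading=45, draw]
  LT 45: heading 45 -> 90
  FD 6: (34.385,18.385) -> (34.385,24.385) [heading=90, draw]
  FD 4: (34.385,24.385) -> (34.385,28.385) [heading=90, draw]
  -- iteration 3/4 --
  FD 16: (34.385,28.385) -> (34.385,44.385) [heading=90, draw]
  LT 45: heading 90 -> 135
  FD 6: (34.385,44.385) -> (30.142,48.627) [heading=135, draw]
  FD 4: (30.142,48.627) -> (27.314,51.456) [heading=135, draw]
  -- iteration 4/4 --
  FD 16: (27.314,51.456) -> (16,62.77) [heading=135, draw]
  LT 45: heading 135 -> 180
  FD 6: (16,62.77) -> (10,62.77) [heading=180, draw]
  FD 4: (10,62.77) -> (6,62.77) [heading=180, draw]
]
Final: pos=(6,62.77), heading=180, 12 segment(s) drawn

Start position: (0, 0)
Final position: (6, 62.77)
Distance = 63.056; >= 1e-6 -> NOT closed

Answer: no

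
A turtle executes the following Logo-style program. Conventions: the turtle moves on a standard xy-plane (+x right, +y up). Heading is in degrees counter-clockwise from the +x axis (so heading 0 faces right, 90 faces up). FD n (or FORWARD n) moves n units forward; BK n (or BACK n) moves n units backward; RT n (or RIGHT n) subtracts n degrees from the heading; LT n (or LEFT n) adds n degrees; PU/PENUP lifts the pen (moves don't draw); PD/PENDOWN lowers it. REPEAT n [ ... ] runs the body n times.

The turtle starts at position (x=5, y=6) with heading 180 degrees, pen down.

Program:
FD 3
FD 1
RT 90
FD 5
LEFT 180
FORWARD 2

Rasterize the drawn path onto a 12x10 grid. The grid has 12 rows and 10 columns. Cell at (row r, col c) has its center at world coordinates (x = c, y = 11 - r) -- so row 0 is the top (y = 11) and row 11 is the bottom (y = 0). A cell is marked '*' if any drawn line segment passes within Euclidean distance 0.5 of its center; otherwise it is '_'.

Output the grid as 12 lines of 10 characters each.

Segment 0: (5,6) -> (2,6)
Segment 1: (2,6) -> (1,6)
Segment 2: (1,6) -> (1,11)
Segment 3: (1,11) -> (1,9)

Answer: _*________
_*________
_*________
_*________
_*________
_*****____
__________
__________
__________
__________
__________
__________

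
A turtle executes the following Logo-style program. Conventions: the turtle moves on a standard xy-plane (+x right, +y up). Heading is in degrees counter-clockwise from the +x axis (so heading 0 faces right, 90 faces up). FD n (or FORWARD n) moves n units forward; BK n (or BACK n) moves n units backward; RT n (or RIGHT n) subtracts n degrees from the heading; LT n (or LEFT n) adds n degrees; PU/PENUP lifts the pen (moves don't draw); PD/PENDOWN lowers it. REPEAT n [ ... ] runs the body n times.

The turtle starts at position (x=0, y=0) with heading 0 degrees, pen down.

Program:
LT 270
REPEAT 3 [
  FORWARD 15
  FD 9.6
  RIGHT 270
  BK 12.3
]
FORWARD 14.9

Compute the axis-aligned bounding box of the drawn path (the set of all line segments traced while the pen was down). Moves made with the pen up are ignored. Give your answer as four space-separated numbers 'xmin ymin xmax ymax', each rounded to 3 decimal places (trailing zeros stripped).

Answer: -12.3 -36.9 24.6 0

Derivation:
Executing turtle program step by step:
Start: pos=(0,0), heading=0, pen down
LT 270: heading 0 -> 270
REPEAT 3 [
  -- iteration 1/3 --
  FD 15: (0,0) -> (0,-15) [heading=270, draw]
  FD 9.6: (0,-15) -> (0,-24.6) [heading=270, draw]
  RT 270: heading 270 -> 0
  BK 12.3: (0,-24.6) -> (-12.3,-24.6) [heading=0, draw]
  -- iteration 2/3 --
  FD 15: (-12.3,-24.6) -> (2.7,-24.6) [heading=0, draw]
  FD 9.6: (2.7,-24.6) -> (12.3,-24.6) [heading=0, draw]
  RT 270: heading 0 -> 90
  BK 12.3: (12.3,-24.6) -> (12.3,-36.9) [heading=90, draw]
  -- iteration 3/3 --
  FD 15: (12.3,-36.9) -> (12.3,-21.9) [heading=90, draw]
  FD 9.6: (12.3,-21.9) -> (12.3,-12.3) [heading=90, draw]
  RT 270: heading 90 -> 180
  BK 12.3: (12.3,-12.3) -> (24.6,-12.3) [heading=180, draw]
]
FD 14.9: (24.6,-12.3) -> (9.7,-12.3) [heading=180, draw]
Final: pos=(9.7,-12.3), heading=180, 10 segment(s) drawn

Segment endpoints: x in {-12.3, 0, 0, 0, 2.7, 9.7, 12.3, 12.3, 12.3, 12.3, 24.6}, y in {-36.9, -24.6, -21.9, -15, -12.3, -12.3, 0}
xmin=-12.3, ymin=-36.9, xmax=24.6, ymax=0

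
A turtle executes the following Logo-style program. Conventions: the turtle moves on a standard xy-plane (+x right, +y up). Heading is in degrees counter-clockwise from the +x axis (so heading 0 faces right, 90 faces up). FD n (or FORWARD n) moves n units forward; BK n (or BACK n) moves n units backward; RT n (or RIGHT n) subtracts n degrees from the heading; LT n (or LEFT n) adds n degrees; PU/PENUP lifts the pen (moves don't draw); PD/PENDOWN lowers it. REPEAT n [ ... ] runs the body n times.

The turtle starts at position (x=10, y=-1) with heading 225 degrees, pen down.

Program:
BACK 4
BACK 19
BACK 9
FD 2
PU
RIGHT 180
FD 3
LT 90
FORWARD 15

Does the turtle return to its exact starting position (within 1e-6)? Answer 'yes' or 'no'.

Answer: no

Derivation:
Executing turtle program step by step:
Start: pos=(10,-1), heading=225, pen down
BK 4: (10,-1) -> (12.828,1.828) [heading=225, draw]
BK 19: (12.828,1.828) -> (26.263,15.263) [heading=225, draw]
BK 9: (26.263,15.263) -> (32.627,21.627) [heading=225, draw]
FD 2: (32.627,21.627) -> (31.213,20.213) [heading=225, draw]
PU: pen up
RT 180: heading 225 -> 45
FD 3: (31.213,20.213) -> (33.335,22.335) [heading=45, move]
LT 90: heading 45 -> 135
FD 15: (33.335,22.335) -> (22.728,32.941) [heading=135, move]
Final: pos=(22.728,32.941), heading=135, 4 segment(s) drawn

Start position: (10, -1)
Final position: (22.728, 32.941)
Distance = 36.249; >= 1e-6 -> NOT closed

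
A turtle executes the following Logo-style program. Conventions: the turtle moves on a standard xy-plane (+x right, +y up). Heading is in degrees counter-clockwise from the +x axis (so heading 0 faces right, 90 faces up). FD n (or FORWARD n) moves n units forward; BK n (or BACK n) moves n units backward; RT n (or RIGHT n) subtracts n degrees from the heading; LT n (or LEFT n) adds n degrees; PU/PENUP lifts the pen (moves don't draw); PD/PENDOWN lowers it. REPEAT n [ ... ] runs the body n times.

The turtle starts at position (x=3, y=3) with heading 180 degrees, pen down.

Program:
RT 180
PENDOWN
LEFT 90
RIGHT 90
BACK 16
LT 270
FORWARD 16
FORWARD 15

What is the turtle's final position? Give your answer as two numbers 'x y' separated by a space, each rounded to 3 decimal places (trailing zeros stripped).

Answer: -13 -28

Derivation:
Executing turtle program step by step:
Start: pos=(3,3), heading=180, pen down
RT 180: heading 180 -> 0
PD: pen down
LT 90: heading 0 -> 90
RT 90: heading 90 -> 0
BK 16: (3,3) -> (-13,3) [heading=0, draw]
LT 270: heading 0 -> 270
FD 16: (-13,3) -> (-13,-13) [heading=270, draw]
FD 15: (-13,-13) -> (-13,-28) [heading=270, draw]
Final: pos=(-13,-28), heading=270, 3 segment(s) drawn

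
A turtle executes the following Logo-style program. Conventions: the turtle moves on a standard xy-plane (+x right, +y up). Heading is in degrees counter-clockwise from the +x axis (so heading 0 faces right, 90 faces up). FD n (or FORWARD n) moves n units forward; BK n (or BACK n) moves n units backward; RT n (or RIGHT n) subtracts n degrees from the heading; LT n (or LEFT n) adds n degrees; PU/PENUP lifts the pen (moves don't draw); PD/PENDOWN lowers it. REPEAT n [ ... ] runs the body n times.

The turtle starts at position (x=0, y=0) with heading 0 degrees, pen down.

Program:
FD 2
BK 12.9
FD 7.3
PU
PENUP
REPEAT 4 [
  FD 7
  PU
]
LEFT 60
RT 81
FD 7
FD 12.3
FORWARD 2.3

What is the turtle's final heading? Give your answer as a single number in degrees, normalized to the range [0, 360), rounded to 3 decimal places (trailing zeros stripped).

Answer: 339

Derivation:
Executing turtle program step by step:
Start: pos=(0,0), heading=0, pen down
FD 2: (0,0) -> (2,0) [heading=0, draw]
BK 12.9: (2,0) -> (-10.9,0) [heading=0, draw]
FD 7.3: (-10.9,0) -> (-3.6,0) [heading=0, draw]
PU: pen up
PU: pen up
REPEAT 4 [
  -- iteration 1/4 --
  FD 7: (-3.6,0) -> (3.4,0) [heading=0, move]
  PU: pen up
  -- iteration 2/4 --
  FD 7: (3.4,0) -> (10.4,0) [heading=0, move]
  PU: pen up
  -- iteration 3/4 --
  FD 7: (10.4,0) -> (17.4,0) [heading=0, move]
  PU: pen up
  -- iteration 4/4 --
  FD 7: (17.4,0) -> (24.4,0) [heading=0, move]
  PU: pen up
]
LT 60: heading 0 -> 60
RT 81: heading 60 -> 339
FD 7: (24.4,0) -> (30.935,-2.509) [heading=339, move]
FD 12.3: (30.935,-2.509) -> (42.418,-6.917) [heading=339, move]
FD 2.3: (42.418,-6.917) -> (44.565,-7.741) [heading=339, move]
Final: pos=(44.565,-7.741), heading=339, 3 segment(s) drawn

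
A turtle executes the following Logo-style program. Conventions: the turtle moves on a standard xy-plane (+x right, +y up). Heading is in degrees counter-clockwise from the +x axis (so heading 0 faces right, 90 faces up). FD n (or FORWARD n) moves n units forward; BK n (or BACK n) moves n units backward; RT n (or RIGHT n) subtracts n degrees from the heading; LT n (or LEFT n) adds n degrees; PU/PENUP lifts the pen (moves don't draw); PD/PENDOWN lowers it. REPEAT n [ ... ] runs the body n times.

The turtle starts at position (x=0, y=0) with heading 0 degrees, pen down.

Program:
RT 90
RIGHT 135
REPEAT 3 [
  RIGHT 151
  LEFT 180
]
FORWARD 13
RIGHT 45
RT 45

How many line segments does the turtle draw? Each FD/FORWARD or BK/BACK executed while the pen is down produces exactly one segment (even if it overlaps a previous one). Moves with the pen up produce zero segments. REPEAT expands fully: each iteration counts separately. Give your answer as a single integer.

Answer: 1

Derivation:
Executing turtle program step by step:
Start: pos=(0,0), heading=0, pen down
RT 90: heading 0 -> 270
RT 135: heading 270 -> 135
REPEAT 3 [
  -- iteration 1/3 --
  RT 151: heading 135 -> 344
  LT 180: heading 344 -> 164
  -- iteration 2/3 --
  RT 151: heading 164 -> 13
  LT 180: heading 13 -> 193
  -- iteration 3/3 --
  RT 151: heading 193 -> 42
  LT 180: heading 42 -> 222
]
FD 13: (0,0) -> (-9.661,-8.699) [heading=222, draw]
RT 45: heading 222 -> 177
RT 45: heading 177 -> 132
Final: pos=(-9.661,-8.699), heading=132, 1 segment(s) drawn
Segments drawn: 1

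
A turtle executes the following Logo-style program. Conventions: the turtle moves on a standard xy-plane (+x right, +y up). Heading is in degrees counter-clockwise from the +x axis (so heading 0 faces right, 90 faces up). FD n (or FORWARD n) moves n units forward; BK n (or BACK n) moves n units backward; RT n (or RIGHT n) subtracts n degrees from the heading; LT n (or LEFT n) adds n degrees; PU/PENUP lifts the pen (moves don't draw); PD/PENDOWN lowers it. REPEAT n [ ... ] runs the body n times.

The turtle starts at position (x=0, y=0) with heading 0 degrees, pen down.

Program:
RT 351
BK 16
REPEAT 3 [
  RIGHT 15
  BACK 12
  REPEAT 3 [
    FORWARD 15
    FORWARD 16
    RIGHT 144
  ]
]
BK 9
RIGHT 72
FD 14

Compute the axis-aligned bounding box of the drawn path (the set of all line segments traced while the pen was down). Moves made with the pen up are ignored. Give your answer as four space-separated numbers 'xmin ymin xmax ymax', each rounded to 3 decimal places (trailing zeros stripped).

Answer: -29.023 -19.989 11.918 22.468

Derivation:
Executing turtle program step by step:
Start: pos=(0,0), heading=0, pen down
RT 351: heading 0 -> 9
BK 16: (0,0) -> (-15.803,-2.503) [heading=9, draw]
REPEAT 3 [
  -- iteration 1/3 --
  RT 15: heading 9 -> 354
  BK 12: (-15.803,-2.503) -> (-27.737,-1.249) [heading=354, draw]
  REPEAT 3 [
    -- iteration 1/3 --
    FD 15: (-27.737,-1.249) -> (-12.819,-2.817) [heading=354, draw]
    FD 16: (-12.819,-2.817) -> (3.093,-4.489) [heading=354, draw]
    RT 144: heading 354 -> 210
    -- iteration 2/3 --
    FD 15: (3.093,-4.489) -> (-9.897,-11.989) [heading=210, draw]
    FD 16: (-9.897,-11.989) -> (-23.754,-19.989) [heading=210, draw]
    RT 144: heading 210 -> 66
    -- iteration 3/3 --
    FD 15: (-23.754,-19.989) -> (-17.653,-6.286) [heading=66, draw]
    FD 16: (-17.653,-6.286) -> (-11.145,8.331) [heading=66, draw]
    RT 144: heading 66 -> 282
  ]
  -- iteration 2/3 --
  RT 15: heading 282 -> 267
  BK 12: (-11.145,8.331) -> (-10.517,20.314) [heading=267, draw]
  REPEAT 3 [
    -- iteration 1/3 --
    FD 15: (-10.517,20.314) -> (-11.302,5.335) [heading=267, draw]
    FD 16: (-11.302,5.335) -> (-12.139,-10.643) [heading=267, draw]
    RT 144: heading 267 -> 123
    -- iteration 2/3 --
    FD 15: (-12.139,-10.643) -> (-20.309,1.937) [heading=123, draw]
    FD 16: (-20.309,1.937) -> (-29.023,15.356) [heading=123, draw]
    RT 144: heading 123 -> 339
    -- iteration 3/3 --
    FD 15: (-29.023,15.356) -> (-15.02,9.98) [heading=339, draw]
    FD 16: (-15.02,9.98) -> (-0.082,4.246) [heading=339, draw]
    RT 144: heading 339 -> 195
  ]
  -- iteration 3/3 --
  RT 15: heading 195 -> 180
  BK 12: (-0.082,4.246) -> (11.918,4.246) [heading=180, draw]
  REPEAT 3 [
    -- iteration 1/3 --
    FD 15: (11.918,4.246) -> (-3.082,4.246) [heading=180, draw]
    FD 16: (-3.082,4.246) -> (-19.082,4.246) [heading=180, draw]
    RT 144: heading 180 -> 36
    -- iteration 2/3 --
    FD 15: (-19.082,4.246) -> (-6.947,13.063) [heading=36, draw]
    FD 16: (-6.947,13.063) -> (5.997,22.468) [heading=36, draw]
    RT 144: heading 36 -> 252
    -- iteration 3/3 --
    FD 15: (5.997,22.468) -> (1.362,8.202) [heading=252, draw]
    FD 16: (1.362,8.202) -> (-3.582,-7.015) [heading=252, draw]
    RT 144: heading 252 -> 108
  ]
]
BK 9: (-3.582,-7.015) -> (-0.801,-15.575) [heading=108, draw]
RT 72: heading 108 -> 36
FD 14: (-0.801,-15.575) -> (10.525,-7.346) [heading=36, draw]
Final: pos=(10.525,-7.346), heading=36, 24 segment(s) drawn

Segment endpoints: x in {-29.023, -27.737, -23.754, -20.309, -19.082, -17.653, -15.803, -15.02, -12.819, -12.139, -11.302, -11.145, -10.517, -9.897, -6.947, -3.582, -3.082, -0.801, -0.082, 0, 1.362, 3.093, 5.997, 10.525, 11.918}, y in {-19.989, -15.575, -11.989, -10.643, -7.346, -7.015, -6.286, -4.489, -2.817, -2.503, -1.249, 0, 1.937, 4.246, 4.246, 4.246, 4.246, 5.335, 8.202, 8.331, 9.98, 13.063, 15.356, 20.314, 22.468}
xmin=-29.023, ymin=-19.989, xmax=11.918, ymax=22.468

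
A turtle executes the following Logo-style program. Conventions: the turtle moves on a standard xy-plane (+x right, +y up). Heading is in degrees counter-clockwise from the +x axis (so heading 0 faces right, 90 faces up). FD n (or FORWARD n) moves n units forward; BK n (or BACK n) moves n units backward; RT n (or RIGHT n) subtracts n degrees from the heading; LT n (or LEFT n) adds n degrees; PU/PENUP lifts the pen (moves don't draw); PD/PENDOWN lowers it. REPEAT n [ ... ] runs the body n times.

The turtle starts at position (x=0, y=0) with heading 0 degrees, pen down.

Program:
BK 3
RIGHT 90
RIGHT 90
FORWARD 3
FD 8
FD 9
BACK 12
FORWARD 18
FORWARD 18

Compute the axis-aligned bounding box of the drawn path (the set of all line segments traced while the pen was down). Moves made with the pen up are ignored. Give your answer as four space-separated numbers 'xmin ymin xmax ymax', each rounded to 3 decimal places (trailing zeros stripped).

Answer: -47 0 0 0

Derivation:
Executing turtle program step by step:
Start: pos=(0,0), heading=0, pen down
BK 3: (0,0) -> (-3,0) [heading=0, draw]
RT 90: heading 0 -> 270
RT 90: heading 270 -> 180
FD 3: (-3,0) -> (-6,0) [heading=180, draw]
FD 8: (-6,0) -> (-14,0) [heading=180, draw]
FD 9: (-14,0) -> (-23,0) [heading=180, draw]
BK 12: (-23,0) -> (-11,0) [heading=180, draw]
FD 18: (-11,0) -> (-29,0) [heading=180, draw]
FD 18: (-29,0) -> (-47,0) [heading=180, draw]
Final: pos=(-47,0), heading=180, 7 segment(s) drawn

Segment endpoints: x in {-47, -29, -23, -14, -11, -6, -3, 0}, y in {0, 0, 0, 0, 0, 0, 0}
xmin=-47, ymin=0, xmax=0, ymax=0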